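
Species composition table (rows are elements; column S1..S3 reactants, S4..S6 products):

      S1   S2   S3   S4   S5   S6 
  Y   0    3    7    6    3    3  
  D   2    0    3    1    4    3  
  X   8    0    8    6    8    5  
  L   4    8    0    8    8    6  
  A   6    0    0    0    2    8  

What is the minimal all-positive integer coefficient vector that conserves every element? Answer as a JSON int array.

Coefficients: [3, 6, 3, 5, 1, 2]

Y: 3·0+6·3+3·7 = 39 | 5·6+1·3+2·3 = 39
D: 3·2+6·0+3·3 = 15 | 5·1+1·4+2·3 = 15
X: 3·8+6·0+3·8 = 48 | 5·6+1·8+2·5 = 48
L: 3·4+6·8+3·0 = 60 | 5·8+1·8+2·6 = 60
A: 3·6+6·0+3·0 = 18 | 5·0+1·2+2·8 = 18
gcd(3,6,3,5,1,2) = 1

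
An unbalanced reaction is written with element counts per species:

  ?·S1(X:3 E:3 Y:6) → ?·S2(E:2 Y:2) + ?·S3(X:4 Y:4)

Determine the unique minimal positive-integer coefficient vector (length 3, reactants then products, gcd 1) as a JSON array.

Coefficients: [4, 6, 3]

X: 4·3 = 12 | 6·0+3·4 = 12
E: 4·3 = 12 | 6·2+3·0 = 12
Y: 4·6 = 24 | 6·2+3·4 = 24
gcd(4,6,3) = 1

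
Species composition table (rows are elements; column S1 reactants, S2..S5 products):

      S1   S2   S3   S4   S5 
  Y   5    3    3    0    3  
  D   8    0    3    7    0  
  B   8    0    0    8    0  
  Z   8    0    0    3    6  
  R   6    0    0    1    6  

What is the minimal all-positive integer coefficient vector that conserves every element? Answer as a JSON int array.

Coefficients: [6, 3, 2, 6, 5]

Y: 6·5 = 30 | 3·3+2·3+6·0+5·3 = 30
D: 6·8 = 48 | 3·0+2·3+6·7+5·0 = 48
B: 6·8 = 48 | 3·0+2·0+6·8+5·0 = 48
Z: 6·8 = 48 | 3·0+2·0+6·3+5·6 = 48
R: 6·6 = 36 | 3·0+2·0+6·1+5·6 = 36
gcd(6,3,2,6,5) = 1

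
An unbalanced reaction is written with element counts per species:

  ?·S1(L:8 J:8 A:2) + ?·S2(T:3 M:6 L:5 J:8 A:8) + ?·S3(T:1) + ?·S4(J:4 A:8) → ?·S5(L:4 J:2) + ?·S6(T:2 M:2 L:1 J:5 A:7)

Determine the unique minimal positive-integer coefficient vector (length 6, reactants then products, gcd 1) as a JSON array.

Coefficients: [1, 2, 6, 3, 3, 6]

T: 1·0+2·3+6·1+3·0 = 12 | 3·0+6·2 = 12
M: 1·0+2·6+6·0+3·0 = 12 | 3·0+6·2 = 12
L: 1·8+2·5+6·0+3·0 = 18 | 3·4+6·1 = 18
J: 1·8+2·8+6·0+3·4 = 36 | 3·2+6·5 = 36
A: 1·2+2·8+6·0+3·8 = 42 | 3·0+6·7 = 42
gcd(1,2,6,3,3,6) = 1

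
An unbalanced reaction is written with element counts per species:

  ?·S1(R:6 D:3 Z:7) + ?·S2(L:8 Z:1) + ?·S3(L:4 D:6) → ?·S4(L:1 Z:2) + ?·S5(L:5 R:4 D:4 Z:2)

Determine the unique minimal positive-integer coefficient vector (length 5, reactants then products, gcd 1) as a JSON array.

L: 2·0+2·8+1·4 = 20 | 5·1+3·5 = 20
R: 2·6+2·0+1·0 = 12 | 5·0+3·4 = 12
D: 2·3+2·0+1·6 = 12 | 5·0+3·4 = 12
Z: 2·7+2·1+1·0 = 16 | 5·2+3·2 = 16
gcd(2,2,1,5,3) = 1

Coefficients: [2, 2, 1, 5, 3]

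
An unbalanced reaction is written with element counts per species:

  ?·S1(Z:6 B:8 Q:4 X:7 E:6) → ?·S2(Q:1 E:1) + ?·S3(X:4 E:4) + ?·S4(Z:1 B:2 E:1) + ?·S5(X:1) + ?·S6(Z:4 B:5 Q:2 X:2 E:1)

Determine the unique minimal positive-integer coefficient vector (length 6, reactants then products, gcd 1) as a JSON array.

Coefficients: [3, 4, 2, 2, 5, 4]

Z: 3·6 = 18 | 4·0+2·0+2·1+5·0+4·4 = 18
B: 3·8 = 24 | 4·0+2·0+2·2+5·0+4·5 = 24
Q: 3·4 = 12 | 4·1+2·0+2·0+5·0+4·2 = 12
X: 3·7 = 21 | 4·0+2·4+2·0+5·1+4·2 = 21
E: 3·6 = 18 | 4·1+2·4+2·1+5·0+4·1 = 18
gcd(3,4,2,2,5,4) = 1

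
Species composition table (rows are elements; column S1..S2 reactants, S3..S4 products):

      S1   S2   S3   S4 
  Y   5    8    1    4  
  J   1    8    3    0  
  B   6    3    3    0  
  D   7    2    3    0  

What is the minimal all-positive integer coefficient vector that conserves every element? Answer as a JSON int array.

Y: 2·5+2·8 = 26 | 6·1+5·4 = 26
J: 2·1+2·8 = 18 | 6·3+5·0 = 18
B: 2·6+2·3 = 18 | 6·3+5·0 = 18
D: 2·7+2·2 = 18 | 6·3+5·0 = 18
gcd(2,2,6,5) = 1

Coefficients: [2, 2, 6, 5]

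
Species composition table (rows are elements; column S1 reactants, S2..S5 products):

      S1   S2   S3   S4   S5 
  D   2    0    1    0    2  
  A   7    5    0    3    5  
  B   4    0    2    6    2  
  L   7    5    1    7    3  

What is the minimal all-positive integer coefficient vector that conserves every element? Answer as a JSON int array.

D: 4·2 = 8 | 2·0+2·1+1·0+3·2 = 8
A: 4·7 = 28 | 2·5+2·0+1·3+3·5 = 28
B: 4·4 = 16 | 2·0+2·2+1·6+3·2 = 16
L: 4·7 = 28 | 2·5+2·1+1·7+3·3 = 28
gcd(4,2,2,1,3) = 1

Coefficients: [4, 2, 2, 1, 3]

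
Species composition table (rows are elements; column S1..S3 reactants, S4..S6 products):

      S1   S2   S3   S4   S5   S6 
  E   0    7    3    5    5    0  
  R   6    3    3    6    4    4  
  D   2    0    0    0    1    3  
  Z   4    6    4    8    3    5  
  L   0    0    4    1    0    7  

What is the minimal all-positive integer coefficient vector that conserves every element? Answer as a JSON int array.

E: 5·0+5·7+5·3 = 50 | 6·5+4·5+2·0 = 50
R: 5·6+5·3+5·3 = 60 | 6·6+4·4+2·4 = 60
D: 5·2+5·0+5·0 = 10 | 6·0+4·1+2·3 = 10
Z: 5·4+5·6+5·4 = 70 | 6·8+4·3+2·5 = 70
L: 5·0+5·0+5·4 = 20 | 6·1+4·0+2·7 = 20
gcd(5,5,5,6,4,2) = 1

Coefficients: [5, 5, 5, 6, 4, 2]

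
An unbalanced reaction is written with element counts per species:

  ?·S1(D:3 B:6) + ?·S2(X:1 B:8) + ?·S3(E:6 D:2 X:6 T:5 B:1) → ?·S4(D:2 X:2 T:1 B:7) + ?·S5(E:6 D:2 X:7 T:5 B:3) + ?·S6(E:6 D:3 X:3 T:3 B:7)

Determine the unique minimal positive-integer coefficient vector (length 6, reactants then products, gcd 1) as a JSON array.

Coefficients: [5, 4, 4, 6, 1, 3]

E: 5·0+4·0+4·6 = 24 | 6·0+1·6+3·6 = 24
D: 5·3+4·0+4·2 = 23 | 6·2+1·2+3·3 = 23
X: 5·0+4·1+4·6 = 28 | 6·2+1·7+3·3 = 28
T: 5·0+4·0+4·5 = 20 | 6·1+1·5+3·3 = 20
B: 5·6+4·8+4·1 = 66 | 6·7+1·3+3·7 = 66
gcd(5,4,4,6,1,3) = 1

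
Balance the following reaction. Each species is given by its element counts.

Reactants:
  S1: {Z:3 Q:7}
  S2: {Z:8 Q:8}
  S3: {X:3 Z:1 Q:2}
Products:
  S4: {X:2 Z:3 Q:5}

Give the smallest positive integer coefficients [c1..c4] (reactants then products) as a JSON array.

Coefficients: [2, 1, 4, 6]

X: 2·0+1·0+4·3 = 12 | 6·2 = 12
Z: 2·3+1·8+4·1 = 18 | 6·3 = 18
Q: 2·7+1·8+4·2 = 30 | 6·5 = 30
gcd(2,1,4,6) = 1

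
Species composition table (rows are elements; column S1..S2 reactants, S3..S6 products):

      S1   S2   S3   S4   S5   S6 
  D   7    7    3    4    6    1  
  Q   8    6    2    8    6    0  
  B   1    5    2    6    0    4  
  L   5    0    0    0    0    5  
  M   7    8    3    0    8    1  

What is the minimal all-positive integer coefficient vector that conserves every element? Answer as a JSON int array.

D: 2·7+4·7 = 42 | 4·3+1·4+4·6+2·1 = 42
Q: 2·8+4·6 = 40 | 4·2+1·8+4·6+2·0 = 40
B: 2·1+4·5 = 22 | 4·2+1·6+4·0+2·4 = 22
L: 2·5+4·0 = 10 | 4·0+1·0+4·0+2·5 = 10
M: 2·7+4·8 = 46 | 4·3+1·0+4·8+2·1 = 46
gcd(2,4,4,1,4,2) = 1

Coefficients: [2, 4, 4, 1, 4, 2]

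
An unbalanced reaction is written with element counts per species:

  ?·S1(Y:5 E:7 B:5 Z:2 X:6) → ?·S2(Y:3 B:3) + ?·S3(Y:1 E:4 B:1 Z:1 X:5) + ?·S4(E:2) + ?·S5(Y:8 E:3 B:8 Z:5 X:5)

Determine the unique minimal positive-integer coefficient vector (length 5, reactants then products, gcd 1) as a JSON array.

Coefficients: [5, 4, 5, 6, 1]

Y: 5·5 = 25 | 4·3+5·1+6·0+1·8 = 25
E: 5·7 = 35 | 4·0+5·4+6·2+1·3 = 35
B: 5·5 = 25 | 4·3+5·1+6·0+1·8 = 25
Z: 5·2 = 10 | 4·0+5·1+6·0+1·5 = 10
X: 5·6 = 30 | 4·0+5·5+6·0+1·5 = 30
gcd(5,4,5,6,1) = 1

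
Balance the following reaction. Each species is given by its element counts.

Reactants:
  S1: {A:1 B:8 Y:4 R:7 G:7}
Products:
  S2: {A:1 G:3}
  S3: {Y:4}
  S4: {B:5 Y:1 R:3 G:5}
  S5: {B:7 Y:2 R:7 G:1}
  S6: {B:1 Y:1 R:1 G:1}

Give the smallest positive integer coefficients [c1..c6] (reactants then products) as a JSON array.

A: 6·1 = 6 | 6·1+2·0+3·0+4·0+5·0 = 6
B: 6·8 = 48 | 6·0+2·0+3·5+4·7+5·1 = 48
Y: 6·4 = 24 | 6·0+2·4+3·1+4·2+5·1 = 24
R: 6·7 = 42 | 6·0+2·0+3·3+4·7+5·1 = 42
G: 6·7 = 42 | 6·3+2·0+3·5+4·1+5·1 = 42
gcd(6,6,2,3,4,5) = 1

Coefficients: [6, 6, 2, 3, 4, 5]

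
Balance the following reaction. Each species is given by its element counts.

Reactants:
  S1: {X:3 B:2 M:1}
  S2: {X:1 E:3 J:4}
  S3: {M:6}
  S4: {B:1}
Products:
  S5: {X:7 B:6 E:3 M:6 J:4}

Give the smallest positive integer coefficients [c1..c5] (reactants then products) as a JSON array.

X: 6·3+3·1+2·0+6·0 = 21 | 3·7 = 21
B: 6·2+3·0+2·0+6·1 = 18 | 3·6 = 18
E: 6·0+3·3+2·0+6·0 = 9 | 3·3 = 9
M: 6·1+3·0+2·6+6·0 = 18 | 3·6 = 18
J: 6·0+3·4+2·0+6·0 = 12 | 3·4 = 12
gcd(6,3,2,6,3) = 1

Coefficients: [6, 3, 2, 6, 3]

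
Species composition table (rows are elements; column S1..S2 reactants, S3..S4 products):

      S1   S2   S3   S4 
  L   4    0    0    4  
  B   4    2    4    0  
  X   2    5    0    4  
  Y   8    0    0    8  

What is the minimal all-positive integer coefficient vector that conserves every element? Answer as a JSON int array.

Coefficients: [5, 2, 6, 5]

L: 5·4+2·0 = 20 | 6·0+5·4 = 20
B: 5·4+2·2 = 24 | 6·4+5·0 = 24
X: 5·2+2·5 = 20 | 6·0+5·4 = 20
Y: 5·8+2·0 = 40 | 6·0+5·8 = 40
gcd(5,2,6,5) = 1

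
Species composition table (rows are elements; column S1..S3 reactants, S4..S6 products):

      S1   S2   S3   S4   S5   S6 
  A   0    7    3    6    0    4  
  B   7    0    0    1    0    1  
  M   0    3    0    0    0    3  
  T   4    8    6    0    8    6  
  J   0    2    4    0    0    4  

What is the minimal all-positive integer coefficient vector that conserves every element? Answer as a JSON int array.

A: 1·0+4·7+2·3 = 34 | 3·6+3·0+4·4 = 34
B: 1·7+4·0+2·0 = 7 | 3·1+3·0+4·1 = 7
M: 1·0+4·3+2·0 = 12 | 3·0+3·0+4·3 = 12
T: 1·4+4·8+2·6 = 48 | 3·0+3·8+4·6 = 48
J: 1·0+4·2+2·4 = 16 | 3·0+3·0+4·4 = 16
gcd(1,4,2,3,3,4) = 1

Coefficients: [1, 4, 2, 3, 3, 4]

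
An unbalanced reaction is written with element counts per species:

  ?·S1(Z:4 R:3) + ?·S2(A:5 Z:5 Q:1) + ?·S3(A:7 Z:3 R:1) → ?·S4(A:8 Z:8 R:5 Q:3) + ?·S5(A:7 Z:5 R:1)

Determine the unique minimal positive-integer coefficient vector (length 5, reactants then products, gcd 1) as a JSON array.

A: 2·0+3·5+5·7 = 50 | 1·8+6·7 = 50
Z: 2·4+3·5+5·3 = 38 | 1·8+6·5 = 38
R: 2·3+3·0+5·1 = 11 | 1·5+6·1 = 11
Q: 2·0+3·1+5·0 = 3 | 1·3+6·0 = 3
gcd(2,3,5,1,6) = 1

Coefficients: [2, 3, 5, 1, 6]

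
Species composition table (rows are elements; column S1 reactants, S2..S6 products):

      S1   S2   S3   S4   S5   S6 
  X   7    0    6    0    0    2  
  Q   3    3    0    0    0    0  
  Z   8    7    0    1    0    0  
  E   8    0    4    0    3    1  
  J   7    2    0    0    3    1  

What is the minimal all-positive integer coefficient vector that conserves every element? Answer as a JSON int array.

X: 4·7 = 28 | 4·0+3·6+4·0+5·0+5·2 = 28
Q: 4·3 = 12 | 4·3+3·0+4·0+5·0+5·0 = 12
Z: 4·8 = 32 | 4·7+3·0+4·1+5·0+5·0 = 32
E: 4·8 = 32 | 4·0+3·4+4·0+5·3+5·1 = 32
J: 4·7 = 28 | 4·2+3·0+4·0+5·3+5·1 = 28
gcd(4,4,3,4,5,5) = 1

Coefficients: [4, 4, 3, 4, 5, 5]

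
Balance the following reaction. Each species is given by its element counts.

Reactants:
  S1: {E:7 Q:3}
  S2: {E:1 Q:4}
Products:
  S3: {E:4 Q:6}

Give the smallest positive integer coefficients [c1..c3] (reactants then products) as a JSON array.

E: 2·7+6·1 = 20 | 5·4 = 20
Q: 2·3+6·4 = 30 | 5·6 = 30
gcd(2,6,5) = 1

Coefficients: [2, 6, 5]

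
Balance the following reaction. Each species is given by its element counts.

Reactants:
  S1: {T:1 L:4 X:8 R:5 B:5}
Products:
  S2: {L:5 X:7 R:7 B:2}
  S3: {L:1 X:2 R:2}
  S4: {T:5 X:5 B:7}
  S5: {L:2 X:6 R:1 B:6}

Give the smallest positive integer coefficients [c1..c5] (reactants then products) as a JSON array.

Coefficients: [5, 3, 1, 1, 2]

T: 5·1 = 5 | 3·0+1·0+1·5+2·0 = 5
L: 5·4 = 20 | 3·5+1·1+1·0+2·2 = 20
X: 5·8 = 40 | 3·7+1·2+1·5+2·6 = 40
R: 5·5 = 25 | 3·7+1·2+1·0+2·1 = 25
B: 5·5 = 25 | 3·2+1·0+1·7+2·6 = 25
gcd(5,3,1,1,2) = 1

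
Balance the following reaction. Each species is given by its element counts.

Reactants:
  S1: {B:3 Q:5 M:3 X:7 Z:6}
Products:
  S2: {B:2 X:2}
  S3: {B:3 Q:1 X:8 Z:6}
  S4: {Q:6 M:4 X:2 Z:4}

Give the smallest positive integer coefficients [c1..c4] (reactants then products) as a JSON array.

B: 4·3 = 12 | 3·2+2·3+3·0 = 12
Q: 4·5 = 20 | 3·0+2·1+3·6 = 20
M: 4·3 = 12 | 3·0+2·0+3·4 = 12
X: 4·7 = 28 | 3·2+2·8+3·2 = 28
Z: 4·6 = 24 | 3·0+2·6+3·4 = 24
gcd(4,3,2,3) = 1

Coefficients: [4, 3, 2, 3]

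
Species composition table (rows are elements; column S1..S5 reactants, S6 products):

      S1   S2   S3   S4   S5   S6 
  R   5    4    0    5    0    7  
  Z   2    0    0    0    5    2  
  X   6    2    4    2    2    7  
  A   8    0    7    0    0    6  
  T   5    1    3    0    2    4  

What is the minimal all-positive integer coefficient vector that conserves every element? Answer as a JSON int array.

Coefficients: [1, 3, 4, 5, 2, 6]

R: 1·5+3·4+4·0+5·5+2·0 = 42 | 6·7 = 42
Z: 1·2+3·0+4·0+5·0+2·5 = 12 | 6·2 = 12
X: 1·6+3·2+4·4+5·2+2·2 = 42 | 6·7 = 42
A: 1·8+3·0+4·7+5·0+2·0 = 36 | 6·6 = 36
T: 1·5+3·1+4·3+5·0+2·2 = 24 | 6·4 = 24
gcd(1,3,4,5,2,6) = 1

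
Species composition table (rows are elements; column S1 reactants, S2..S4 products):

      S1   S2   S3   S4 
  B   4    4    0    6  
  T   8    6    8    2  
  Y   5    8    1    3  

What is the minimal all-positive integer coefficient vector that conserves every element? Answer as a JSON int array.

Coefficients: [5, 2, 3, 2]

B: 5·4 = 20 | 2·4+3·0+2·6 = 20
T: 5·8 = 40 | 2·6+3·8+2·2 = 40
Y: 5·5 = 25 | 2·8+3·1+2·3 = 25
gcd(5,2,3,2) = 1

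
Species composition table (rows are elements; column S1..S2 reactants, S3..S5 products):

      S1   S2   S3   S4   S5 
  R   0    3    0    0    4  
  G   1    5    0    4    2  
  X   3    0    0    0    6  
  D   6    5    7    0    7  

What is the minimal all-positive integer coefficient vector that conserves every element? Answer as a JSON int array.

R: 6·0+4·3 = 12 | 5·0+5·0+3·4 = 12
G: 6·1+4·5 = 26 | 5·0+5·4+3·2 = 26
X: 6·3+4·0 = 18 | 5·0+5·0+3·6 = 18
D: 6·6+4·5 = 56 | 5·7+5·0+3·7 = 56
gcd(6,4,5,5,3) = 1

Coefficients: [6, 4, 5, 5, 3]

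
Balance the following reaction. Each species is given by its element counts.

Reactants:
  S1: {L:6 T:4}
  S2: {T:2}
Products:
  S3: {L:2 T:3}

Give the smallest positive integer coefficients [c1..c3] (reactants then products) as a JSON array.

L: 2·6+5·0 = 12 | 6·2 = 12
T: 2·4+5·2 = 18 | 6·3 = 18
gcd(2,5,6) = 1

Coefficients: [2, 5, 6]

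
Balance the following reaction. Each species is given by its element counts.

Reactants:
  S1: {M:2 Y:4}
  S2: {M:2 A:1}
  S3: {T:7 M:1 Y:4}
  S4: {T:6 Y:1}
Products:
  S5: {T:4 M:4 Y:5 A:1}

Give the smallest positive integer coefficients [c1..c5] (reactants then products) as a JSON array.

T: 4·0+5·0+2·7+1·6 = 20 | 5·4 = 20
M: 4·2+5·2+2·1+1·0 = 20 | 5·4 = 20
Y: 4·4+5·0+2·4+1·1 = 25 | 5·5 = 25
A: 4·0+5·1+2·0+1·0 = 5 | 5·1 = 5
gcd(4,5,2,1,5) = 1

Coefficients: [4, 5, 2, 1, 5]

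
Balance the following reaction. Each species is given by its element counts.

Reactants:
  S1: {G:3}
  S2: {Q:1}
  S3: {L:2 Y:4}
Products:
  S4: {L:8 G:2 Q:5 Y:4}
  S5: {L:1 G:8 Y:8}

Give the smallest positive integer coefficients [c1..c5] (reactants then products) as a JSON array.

L: 6·0+5·0+5·2 = 10 | 1·8+2·1 = 10
G: 6·3+5·0+5·0 = 18 | 1·2+2·8 = 18
Q: 6·0+5·1+5·0 = 5 | 1·5+2·0 = 5
Y: 6·0+5·0+5·4 = 20 | 1·4+2·8 = 20
gcd(6,5,5,1,2) = 1

Coefficients: [6, 5, 5, 1, 2]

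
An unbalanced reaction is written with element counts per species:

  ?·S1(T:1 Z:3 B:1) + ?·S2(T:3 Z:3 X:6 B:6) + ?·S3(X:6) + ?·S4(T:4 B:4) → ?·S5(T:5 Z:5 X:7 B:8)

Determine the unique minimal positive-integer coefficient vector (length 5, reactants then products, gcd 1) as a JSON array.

T: 4·1+6·3+1·0+2·4 = 30 | 6·5 = 30
Z: 4·3+6·3+1·0+2·0 = 30 | 6·5 = 30
X: 4·0+6·6+1·6+2·0 = 42 | 6·7 = 42
B: 4·1+6·6+1·0+2·4 = 48 | 6·8 = 48
gcd(4,6,1,2,6) = 1

Coefficients: [4, 6, 1, 2, 6]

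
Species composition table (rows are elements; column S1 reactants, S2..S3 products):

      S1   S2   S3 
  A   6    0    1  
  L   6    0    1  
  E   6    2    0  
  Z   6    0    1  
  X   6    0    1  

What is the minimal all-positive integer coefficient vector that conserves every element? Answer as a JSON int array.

A: 1·6 = 6 | 3·0+6·1 = 6
L: 1·6 = 6 | 3·0+6·1 = 6
E: 1·6 = 6 | 3·2+6·0 = 6
Z: 1·6 = 6 | 3·0+6·1 = 6
X: 1·6 = 6 | 3·0+6·1 = 6
gcd(1,3,6) = 1

Coefficients: [1, 3, 6]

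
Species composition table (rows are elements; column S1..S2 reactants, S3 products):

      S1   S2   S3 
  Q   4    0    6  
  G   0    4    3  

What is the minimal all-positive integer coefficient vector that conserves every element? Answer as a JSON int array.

Q: 6·4+3·0 = 24 | 4·6 = 24
G: 6·0+3·4 = 12 | 4·3 = 12
gcd(6,3,4) = 1

Coefficients: [6, 3, 4]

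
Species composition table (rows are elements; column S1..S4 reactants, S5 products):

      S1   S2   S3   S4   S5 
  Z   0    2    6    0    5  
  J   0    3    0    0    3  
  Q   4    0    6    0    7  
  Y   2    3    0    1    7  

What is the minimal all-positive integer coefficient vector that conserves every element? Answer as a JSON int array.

Coefficients: [2, 2, 1, 4, 2]

Z: 2·0+2·2+1·6+4·0 = 10 | 2·5 = 10
J: 2·0+2·3+1·0+4·0 = 6 | 2·3 = 6
Q: 2·4+2·0+1·6+4·0 = 14 | 2·7 = 14
Y: 2·2+2·3+1·0+4·1 = 14 | 2·7 = 14
gcd(2,2,1,4,2) = 1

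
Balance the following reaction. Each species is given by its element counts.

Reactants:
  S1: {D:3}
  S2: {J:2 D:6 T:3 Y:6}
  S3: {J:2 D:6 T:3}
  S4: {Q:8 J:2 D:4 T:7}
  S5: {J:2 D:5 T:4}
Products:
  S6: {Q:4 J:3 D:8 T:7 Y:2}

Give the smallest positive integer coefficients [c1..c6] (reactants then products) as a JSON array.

Coefficients: [1, 2, 1, 3, 3, 6]

Q: 1·0+2·0+1·0+3·8+3·0 = 24 | 6·4 = 24
J: 1·0+2·2+1·2+3·2+3·2 = 18 | 6·3 = 18
D: 1·3+2·6+1·6+3·4+3·5 = 48 | 6·8 = 48
T: 1·0+2·3+1·3+3·7+3·4 = 42 | 6·7 = 42
Y: 1·0+2·6+1·0+3·0+3·0 = 12 | 6·2 = 12
gcd(1,2,1,3,3,6) = 1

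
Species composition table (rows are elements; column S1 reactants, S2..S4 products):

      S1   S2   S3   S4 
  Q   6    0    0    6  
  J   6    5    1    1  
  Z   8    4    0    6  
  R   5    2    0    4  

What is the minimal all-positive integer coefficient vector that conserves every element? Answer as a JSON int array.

Coefficients: [2, 1, 5, 2]

Q: 2·6 = 12 | 1·0+5·0+2·6 = 12
J: 2·6 = 12 | 1·5+5·1+2·1 = 12
Z: 2·8 = 16 | 1·4+5·0+2·6 = 16
R: 2·5 = 10 | 1·2+5·0+2·4 = 10
gcd(2,1,5,2) = 1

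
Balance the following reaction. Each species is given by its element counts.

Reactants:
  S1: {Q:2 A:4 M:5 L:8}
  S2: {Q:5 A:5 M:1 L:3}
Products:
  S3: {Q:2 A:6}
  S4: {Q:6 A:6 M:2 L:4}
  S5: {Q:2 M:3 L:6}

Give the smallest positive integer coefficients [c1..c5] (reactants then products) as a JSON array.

Coefficients: [3, 6, 4, 3, 5]

Q: 3·2+6·5 = 36 | 4·2+3·6+5·2 = 36
A: 3·4+6·5 = 42 | 4·6+3·6+5·0 = 42
M: 3·5+6·1 = 21 | 4·0+3·2+5·3 = 21
L: 3·8+6·3 = 42 | 4·0+3·4+5·6 = 42
gcd(3,6,4,3,5) = 1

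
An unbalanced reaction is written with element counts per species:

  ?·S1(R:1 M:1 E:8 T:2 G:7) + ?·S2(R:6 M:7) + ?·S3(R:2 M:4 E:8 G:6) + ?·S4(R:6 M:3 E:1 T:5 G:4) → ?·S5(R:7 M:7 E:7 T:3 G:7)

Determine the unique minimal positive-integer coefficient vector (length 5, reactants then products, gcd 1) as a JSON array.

Coefficients: [4, 4, 1, 2, 6]

R: 4·1+4·6+1·2+2·6 = 42 | 6·7 = 42
M: 4·1+4·7+1·4+2·3 = 42 | 6·7 = 42
E: 4·8+4·0+1·8+2·1 = 42 | 6·7 = 42
T: 4·2+4·0+1·0+2·5 = 18 | 6·3 = 18
G: 4·7+4·0+1·6+2·4 = 42 | 6·7 = 42
gcd(4,4,1,2,6) = 1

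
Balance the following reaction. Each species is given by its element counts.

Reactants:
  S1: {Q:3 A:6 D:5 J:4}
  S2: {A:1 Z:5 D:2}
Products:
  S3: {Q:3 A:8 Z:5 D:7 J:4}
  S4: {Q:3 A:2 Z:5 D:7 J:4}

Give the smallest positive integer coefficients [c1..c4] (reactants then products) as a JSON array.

Coefficients: [6, 6, 5, 1]

Q: 6·3+6·0 = 18 | 5·3+1·3 = 18
A: 6·6+6·1 = 42 | 5·8+1·2 = 42
Z: 6·0+6·5 = 30 | 5·5+1·5 = 30
D: 6·5+6·2 = 42 | 5·7+1·7 = 42
J: 6·4+6·0 = 24 | 5·4+1·4 = 24
gcd(6,6,5,1) = 1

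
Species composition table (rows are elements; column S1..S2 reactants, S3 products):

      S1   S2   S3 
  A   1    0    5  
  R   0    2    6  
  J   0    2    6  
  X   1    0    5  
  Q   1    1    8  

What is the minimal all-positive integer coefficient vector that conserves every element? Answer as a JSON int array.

Coefficients: [5, 3, 1]

A: 5·1+3·0 = 5 | 1·5 = 5
R: 5·0+3·2 = 6 | 1·6 = 6
J: 5·0+3·2 = 6 | 1·6 = 6
X: 5·1+3·0 = 5 | 1·5 = 5
Q: 5·1+3·1 = 8 | 1·8 = 8
gcd(5,3,1) = 1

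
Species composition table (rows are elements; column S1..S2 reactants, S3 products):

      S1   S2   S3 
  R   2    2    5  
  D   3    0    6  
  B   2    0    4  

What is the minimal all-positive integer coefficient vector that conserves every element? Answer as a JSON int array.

R: 4·2+1·2 = 10 | 2·5 = 10
D: 4·3+1·0 = 12 | 2·6 = 12
B: 4·2+1·0 = 8 | 2·4 = 8
gcd(4,1,2) = 1

Coefficients: [4, 1, 2]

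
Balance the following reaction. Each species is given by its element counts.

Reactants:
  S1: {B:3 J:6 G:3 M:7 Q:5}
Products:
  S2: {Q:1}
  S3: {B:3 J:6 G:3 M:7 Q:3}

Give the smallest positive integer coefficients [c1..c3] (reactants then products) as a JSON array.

Coefficients: [1, 2, 1]

B: 1·3 = 3 | 2·0+1·3 = 3
J: 1·6 = 6 | 2·0+1·6 = 6
G: 1·3 = 3 | 2·0+1·3 = 3
M: 1·7 = 7 | 2·0+1·7 = 7
Q: 1·5 = 5 | 2·1+1·3 = 5
gcd(1,2,1) = 1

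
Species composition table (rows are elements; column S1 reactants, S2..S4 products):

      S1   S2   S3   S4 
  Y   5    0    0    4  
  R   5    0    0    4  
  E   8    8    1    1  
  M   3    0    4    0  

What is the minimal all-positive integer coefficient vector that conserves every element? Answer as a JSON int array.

Coefficients: [4, 3, 3, 5]

Y: 4·5 = 20 | 3·0+3·0+5·4 = 20
R: 4·5 = 20 | 3·0+3·0+5·4 = 20
E: 4·8 = 32 | 3·8+3·1+5·1 = 32
M: 4·3 = 12 | 3·0+3·4+5·0 = 12
gcd(4,3,3,5) = 1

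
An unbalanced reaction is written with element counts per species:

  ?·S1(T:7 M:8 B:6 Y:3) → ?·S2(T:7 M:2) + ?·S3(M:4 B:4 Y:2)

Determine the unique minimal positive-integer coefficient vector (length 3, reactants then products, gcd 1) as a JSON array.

T: 2·7 = 14 | 2·7+3·0 = 14
M: 2·8 = 16 | 2·2+3·4 = 16
B: 2·6 = 12 | 2·0+3·4 = 12
Y: 2·3 = 6 | 2·0+3·2 = 6
gcd(2,2,3) = 1

Coefficients: [2, 2, 3]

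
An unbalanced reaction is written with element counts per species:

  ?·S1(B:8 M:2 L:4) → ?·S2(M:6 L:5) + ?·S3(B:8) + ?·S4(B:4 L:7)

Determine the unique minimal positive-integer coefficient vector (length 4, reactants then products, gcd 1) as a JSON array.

B: 6·8 = 48 | 2·0+5·8+2·4 = 48
M: 6·2 = 12 | 2·6+5·0+2·0 = 12
L: 6·4 = 24 | 2·5+5·0+2·7 = 24
gcd(6,2,5,2) = 1

Coefficients: [6, 2, 5, 2]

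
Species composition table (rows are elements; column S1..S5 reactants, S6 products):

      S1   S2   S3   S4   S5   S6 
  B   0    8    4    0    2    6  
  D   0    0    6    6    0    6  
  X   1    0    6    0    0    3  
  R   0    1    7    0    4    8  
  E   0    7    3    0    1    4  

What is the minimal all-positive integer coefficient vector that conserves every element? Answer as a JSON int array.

Coefficients: [6, 1, 1, 3, 6, 4]

B: 6·0+1·8+1·4+3·0+6·2 = 24 | 4·6 = 24
D: 6·0+1·0+1·6+3·6+6·0 = 24 | 4·6 = 24
X: 6·1+1·0+1·6+3·0+6·0 = 12 | 4·3 = 12
R: 6·0+1·1+1·7+3·0+6·4 = 32 | 4·8 = 32
E: 6·0+1·7+1·3+3·0+6·1 = 16 | 4·4 = 16
gcd(6,1,1,3,6,4) = 1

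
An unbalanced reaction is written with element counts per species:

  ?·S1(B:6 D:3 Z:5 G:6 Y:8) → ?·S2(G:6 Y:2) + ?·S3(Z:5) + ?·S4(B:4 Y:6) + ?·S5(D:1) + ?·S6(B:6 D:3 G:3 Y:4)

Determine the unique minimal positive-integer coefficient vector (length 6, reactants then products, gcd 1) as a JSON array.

B: 4·6 = 24 | 3·0+4·0+3·4+6·0+2·6 = 24
D: 4·3 = 12 | 3·0+4·0+3·0+6·1+2·3 = 12
Z: 4·5 = 20 | 3·0+4·5+3·0+6·0+2·0 = 20
G: 4·6 = 24 | 3·6+4·0+3·0+6·0+2·3 = 24
Y: 4·8 = 32 | 3·2+4·0+3·6+6·0+2·4 = 32
gcd(4,3,4,3,6,2) = 1

Coefficients: [4, 3, 4, 3, 6, 2]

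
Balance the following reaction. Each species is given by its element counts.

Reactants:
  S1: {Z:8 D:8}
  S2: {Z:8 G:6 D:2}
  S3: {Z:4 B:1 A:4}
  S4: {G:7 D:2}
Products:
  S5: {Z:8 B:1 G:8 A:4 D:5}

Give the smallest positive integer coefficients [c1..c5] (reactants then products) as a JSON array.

Coefficients: [2, 1, 6, 6, 6]

Z: 2·8+1·8+6·4+6·0 = 48 | 6·8 = 48
B: 2·0+1·0+6·1+6·0 = 6 | 6·1 = 6
G: 2·0+1·6+6·0+6·7 = 48 | 6·8 = 48
A: 2·0+1·0+6·4+6·0 = 24 | 6·4 = 24
D: 2·8+1·2+6·0+6·2 = 30 | 6·5 = 30
gcd(2,1,6,6,6) = 1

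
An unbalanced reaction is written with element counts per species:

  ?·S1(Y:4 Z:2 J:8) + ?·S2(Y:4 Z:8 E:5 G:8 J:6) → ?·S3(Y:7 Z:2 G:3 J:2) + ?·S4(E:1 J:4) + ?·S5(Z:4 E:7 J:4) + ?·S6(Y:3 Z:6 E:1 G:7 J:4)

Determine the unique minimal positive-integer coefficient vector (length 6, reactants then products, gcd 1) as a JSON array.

Y: 2·4+6·4 = 32 | 2·7+3·0+3·0+6·3 = 32
Z: 2·2+6·8 = 52 | 2·2+3·0+3·4+6·6 = 52
E: 2·0+6·5 = 30 | 2·0+3·1+3·7+6·1 = 30
G: 2·0+6·8 = 48 | 2·3+3·0+3·0+6·7 = 48
J: 2·8+6·6 = 52 | 2·2+3·4+3·4+6·4 = 52
gcd(2,6,2,3,3,6) = 1

Coefficients: [2, 6, 2, 3, 3, 6]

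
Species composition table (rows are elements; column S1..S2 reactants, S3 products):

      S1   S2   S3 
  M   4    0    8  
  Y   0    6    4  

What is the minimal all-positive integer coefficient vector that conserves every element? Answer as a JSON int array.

M: 6·4+2·0 = 24 | 3·8 = 24
Y: 6·0+2·6 = 12 | 3·4 = 12
gcd(6,2,3) = 1

Coefficients: [6, 2, 3]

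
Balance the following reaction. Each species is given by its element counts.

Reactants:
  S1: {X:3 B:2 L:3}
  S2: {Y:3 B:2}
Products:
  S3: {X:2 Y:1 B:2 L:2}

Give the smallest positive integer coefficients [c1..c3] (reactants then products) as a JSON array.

X: 2·3+1·0 = 6 | 3·2 = 6
Y: 2·0+1·3 = 3 | 3·1 = 3
B: 2·2+1·2 = 6 | 3·2 = 6
L: 2·3+1·0 = 6 | 3·2 = 6
gcd(2,1,3) = 1

Coefficients: [2, 1, 3]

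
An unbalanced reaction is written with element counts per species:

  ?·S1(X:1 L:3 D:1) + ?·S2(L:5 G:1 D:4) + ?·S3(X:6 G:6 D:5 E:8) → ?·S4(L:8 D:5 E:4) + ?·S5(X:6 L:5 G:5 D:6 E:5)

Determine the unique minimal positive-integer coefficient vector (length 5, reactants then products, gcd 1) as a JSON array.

Coefficients: [6, 2, 3, 1, 4]

X: 6·1+2·0+3·6 = 24 | 1·0+4·6 = 24
L: 6·3+2·5+3·0 = 28 | 1·8+4·5 = 28
G: 6·0+2·1+3·6 = 20 | 1·0+4·5 = 20
D: 6·1+2·4+3·5 = 29 | 1·5+4·6 = 29
E: 6·0+2·0+3·8 = 24 | 1·4+4·5 = 24
gcd(6,2,3,1,4) = 1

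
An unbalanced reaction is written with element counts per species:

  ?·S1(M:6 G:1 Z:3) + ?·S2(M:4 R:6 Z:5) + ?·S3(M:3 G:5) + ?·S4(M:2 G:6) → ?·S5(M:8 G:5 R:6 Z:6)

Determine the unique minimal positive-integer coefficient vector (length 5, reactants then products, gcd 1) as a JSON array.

Coefficients: [2, 6, 2, 3, 6]

M: 2·6+6·4+2·3+3·2 = 48 | 6·8 = 48
G: 2·1+6·0+2·5+3·6 = 30 | 6·5 = 30
R: 2·0+6·6+2·0+3·0 = 36 | 6·6 = 36
Z: 2·3+6·5+2·0+3·0 = 36 | 6·6 = 36
gcd(2,6,2,3,6) = 1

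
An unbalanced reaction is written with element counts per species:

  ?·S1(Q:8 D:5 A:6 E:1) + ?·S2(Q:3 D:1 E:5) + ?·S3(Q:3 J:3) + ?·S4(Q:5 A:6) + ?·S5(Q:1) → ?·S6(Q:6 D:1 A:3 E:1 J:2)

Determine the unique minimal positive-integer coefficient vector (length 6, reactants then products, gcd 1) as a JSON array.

Q: 1·8+1·3+4·3+2·5+3·1 = 36 | 6·6 = 36
D: 1·5+1·1+4·0+2·0+3·0 = 6 | 6·1 = 6
A: 1·6+1·0+4·0+2·6+3·0 = 18 | 6·3 = 18
E: 1·1+1·5+4·0+2·0+3·0 = 6 | 6·1 = 6
J: 1·0+1·0+4·3+2·0+3·0 = 12 | 6·2 = 12
gcd(1,1,4,2,3,6) = 1

Coefficients: [1, 1, 4, 2, 3, 6]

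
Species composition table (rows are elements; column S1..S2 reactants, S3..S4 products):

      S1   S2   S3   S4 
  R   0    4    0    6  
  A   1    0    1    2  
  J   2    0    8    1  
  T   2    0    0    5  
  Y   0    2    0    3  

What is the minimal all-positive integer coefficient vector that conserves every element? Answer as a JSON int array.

Coefficients: [5, 3, 1, 2]

R: 5·0+3·4 = 12 | 1·0+2·6 = 12
A: 5·1+3·0 = 5 | 1·1+2·2 = 5
J: 5·2+3·0 = 10 | 1·8+2·1 = 10
T: 5·2+3·0 = 10 | 1·0+2·5 = 10
Y: 5·0+3·2 = 6 | 1·0+2·3 = 6
gcd(5,3,1,2) = 1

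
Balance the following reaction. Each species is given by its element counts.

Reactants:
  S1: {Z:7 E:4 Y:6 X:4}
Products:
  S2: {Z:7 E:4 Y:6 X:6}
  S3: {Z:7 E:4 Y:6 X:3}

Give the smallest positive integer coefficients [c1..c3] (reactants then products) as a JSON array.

Z: 3·7 = 21 | 1·7+2·7 = 21
E: 3·4 = 12 | 1·4+2·4 = 12
Y: 3·6 = 18 | 1·6+2·6 = 18
X: 3·4 = 12 | 1·6+2·3 = 12
gcd(3,1,2) = 1

Coefficients: [3, 1, 2]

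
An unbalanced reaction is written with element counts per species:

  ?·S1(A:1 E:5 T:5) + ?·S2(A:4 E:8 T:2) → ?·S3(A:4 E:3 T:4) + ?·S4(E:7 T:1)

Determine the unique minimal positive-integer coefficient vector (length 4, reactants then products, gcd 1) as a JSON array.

Coefficients: [4, 5, 6, 6]

A: 4·1+5·4 = 24 | 6·4+6·0 = 24
E: 4·5+5·8 = 60 | 6·3+6·7 = 60
T: 4·5+5·2 = 30 | 6·4+6·1 = 30
gcd(4,5,6,6) = 1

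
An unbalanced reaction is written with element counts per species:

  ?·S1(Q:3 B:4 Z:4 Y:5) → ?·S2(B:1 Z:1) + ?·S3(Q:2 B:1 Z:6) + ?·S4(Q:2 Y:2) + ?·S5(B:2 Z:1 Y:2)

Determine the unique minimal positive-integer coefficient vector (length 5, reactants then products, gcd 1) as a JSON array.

Q: 4·3 = 12 | 5·0+1·2+5·2+5·0 = 12
B: 4·4 = 16 | 5·1+1·1+5·0+5·2 = 16
Z: 4·4 = 16 | 5·1+1·6+5·0+5·1 = 16
Y: 4·5 = 20 | 5·0+1·0+5·2+5·2 = 20
gcd(4,5,1,5,5) = 1

Coefficients: [4, 5, 1, 5, 5]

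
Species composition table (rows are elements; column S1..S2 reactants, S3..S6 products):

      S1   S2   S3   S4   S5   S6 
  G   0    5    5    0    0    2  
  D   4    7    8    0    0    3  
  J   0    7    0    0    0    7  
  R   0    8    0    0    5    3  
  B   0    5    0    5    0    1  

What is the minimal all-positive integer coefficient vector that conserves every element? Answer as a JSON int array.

Coefficients: [1, 5, 3, 4, 5, 5]

G: 1·0+5·5 = 25 | 3·5+4·0+5·0+5·2 = 25
D: 1·4+5·7 = 39 | 3·8+4·0+5·0+5·3 = 39
J: 1·0+5·7 = 35 | 3·0+4·0+5·0+5·7 = 35
R: 1·0+5·8 = 40 | 3·0+4·0+5·5+5·3 = 40
B: 1·0+5·5 = 25 | 3·0+4·5+5·0+5·1 = 25
gcd(1,5,3,4,5,5) = 1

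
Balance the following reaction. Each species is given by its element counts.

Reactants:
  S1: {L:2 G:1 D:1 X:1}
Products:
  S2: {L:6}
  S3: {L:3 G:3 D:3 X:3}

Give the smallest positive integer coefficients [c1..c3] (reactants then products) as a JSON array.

L: 6·2 = 12 | 1·6+2·3 = 12
G: 6·1 = 6 | 1·0+2·3 = 6
D: 6·1 = 6 | 1·0+2·3 = 6
X: 6·1 = 6 | 1·0+2·3 = 6
gcd(6,1,2) = 1

Coefficients: [6, 1, 2]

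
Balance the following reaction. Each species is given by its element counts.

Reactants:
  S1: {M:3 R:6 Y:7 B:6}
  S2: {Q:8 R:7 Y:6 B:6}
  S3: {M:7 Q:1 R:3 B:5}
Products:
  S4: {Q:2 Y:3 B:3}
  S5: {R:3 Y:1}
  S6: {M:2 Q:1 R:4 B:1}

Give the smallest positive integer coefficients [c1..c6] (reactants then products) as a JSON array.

M: 1·3+2·0+1·7 = 10 | 6·0+1·0+5·2 = 10
Q: 1·0+2·8+1·1 = 17 | 6·2+1·0+5·1 = 17
R: 1·6+2·7+1·3 = 23 | 6·0+1·3+5·4 = 23
Y: 1·7+2·6+1·0 = 19 | 6·3+1·1+5·0 = 19
B: 1·6+2·6+1·5 = 23 | 6·3+1·0+5·1 = 23
gcd(1,2,1,6,1,5) = 1

Coefficients: [1, 2, 1, 6, 1, 5]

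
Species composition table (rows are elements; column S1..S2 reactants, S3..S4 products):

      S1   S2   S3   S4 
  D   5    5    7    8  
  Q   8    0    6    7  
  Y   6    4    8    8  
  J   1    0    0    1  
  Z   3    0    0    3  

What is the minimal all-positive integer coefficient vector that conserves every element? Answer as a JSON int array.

D: 6·5+5·5 = 55 | 1·7+6·8 = 55
Q: 6·8+5·0 = 48 | 1·6+6·7 = 48
Y: 6·6+5·4 = 56 | 1·8+6·8 = 56
J: 6·1+5·0 = 6 | 1·0+6·1 = 6
Z: 6·3+5·0 = 18 | 1·0+6·3 = 18
gcd(6,5,1,6) = 1

Coefficients: [6, 5, 1, 6]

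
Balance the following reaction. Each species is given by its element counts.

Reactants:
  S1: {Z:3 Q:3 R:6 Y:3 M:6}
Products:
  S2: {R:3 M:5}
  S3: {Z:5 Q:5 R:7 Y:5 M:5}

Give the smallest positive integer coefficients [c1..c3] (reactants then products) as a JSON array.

Z: 5·3 = 15 | 3·0+3·5 = 15
Q: 5·3 = 15 | 3·0+3·5 = 15
R: 5·6 = 30 | 3·3+3·7 = 30
Y: 5·3 = 15 | 3·0+3·5 = 15
M: 5·6 = 30 | 3·5+3·5 = 30
gcd(5,3,3) = 1

Coefficients: [5, 3, 3]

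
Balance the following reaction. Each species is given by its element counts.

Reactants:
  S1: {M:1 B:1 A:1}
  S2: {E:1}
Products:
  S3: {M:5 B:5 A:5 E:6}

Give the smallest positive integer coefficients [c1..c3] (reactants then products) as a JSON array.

M: 5·1+6·0 = 5 | 1·5 = 5
B: 5·1+6·0 = 5 | 1·5 = 5
A: 5·1+6·0 = 5 | 1·5 = 5
E: 5·0+6·1 = 6 | 1·6 = 6
gcd(5,6,1) = 1

Coefficients: [5, 6, 1]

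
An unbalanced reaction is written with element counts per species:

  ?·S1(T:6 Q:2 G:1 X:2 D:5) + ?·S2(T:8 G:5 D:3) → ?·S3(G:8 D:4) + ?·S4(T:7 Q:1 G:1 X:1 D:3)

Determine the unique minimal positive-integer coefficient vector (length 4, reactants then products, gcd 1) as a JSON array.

Coefficients: [2, 2, 1, 4]

T: 2·6+2·8 = 28 | 1·0+4·7 = 28
Q: 2·2+2·0 = 4 | 1·0+4·1 = 4
G: 2·1+2·5 = 12 | 1·8+4·1 = 12
X: 2·2+2·0 = 4 | 1·0+4·1 = 4
D: 2·5+2·3 = 16 | 1·4+4·3 = 16
gcd(2,2,1,4) = 1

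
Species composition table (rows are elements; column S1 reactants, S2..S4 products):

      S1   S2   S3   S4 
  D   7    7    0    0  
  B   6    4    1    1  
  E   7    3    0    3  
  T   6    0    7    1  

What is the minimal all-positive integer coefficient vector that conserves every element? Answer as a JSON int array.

Coefficients: [3, 3, 2, 4]

D: 3·7 = 21 | 3·7+2·0+4·0 = 21
B: 3·6 = 18 | 3·4+2·1+4·1 = 18
E: 3·7 = 21 | 3·3+2·0+4·3 = 21
T: 3·6 = 18 | 3·0+2·7+4·1 = 18
gcd(3,3,2,4) = 1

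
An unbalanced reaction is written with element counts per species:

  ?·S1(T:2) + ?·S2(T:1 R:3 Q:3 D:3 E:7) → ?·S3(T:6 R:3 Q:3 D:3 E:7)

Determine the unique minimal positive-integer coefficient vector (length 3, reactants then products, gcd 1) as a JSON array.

Coefficients: [5, 2, 2]

T: 5·2+2·1 = 12 | 2·6 = 12
R: 5·0+2·3 = 6 | 2·3 = 6
Q: 5·0+2·3 = 6 | 2·3 = 6
D: 5·0+2·3 = 6 | 2·3 = 6
E: 5·0+2·7 = 14 | 2·7 = 14
gcd(5,2,2) = 1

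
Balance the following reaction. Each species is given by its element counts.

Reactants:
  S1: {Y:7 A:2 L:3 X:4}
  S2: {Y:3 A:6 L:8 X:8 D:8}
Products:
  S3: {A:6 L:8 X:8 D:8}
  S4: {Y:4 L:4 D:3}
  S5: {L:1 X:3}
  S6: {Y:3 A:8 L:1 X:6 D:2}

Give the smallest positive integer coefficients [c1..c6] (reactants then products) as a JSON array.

Coefficients: [3, 4, 1, 6, 6, 3]

Y: 3·7+4·3 = 33 | 1·0+6·4+6·0+3·3 = 33
A: 3·2+4·6 = 30 | 1·6+6·0+6·0+3·8 = 30
L: 3·3+4·8 = 41 | 1·8+6·4+6·1+3·1 = 41
X: 3·4+4·8 = 44 | 1·8+6·0+6·3+3·6 = 44
D: 3·0+4·8 = 32 | 1·8+6·3+6·0+3·2 = 32
gcd(3,4,1,6,6,3) = 1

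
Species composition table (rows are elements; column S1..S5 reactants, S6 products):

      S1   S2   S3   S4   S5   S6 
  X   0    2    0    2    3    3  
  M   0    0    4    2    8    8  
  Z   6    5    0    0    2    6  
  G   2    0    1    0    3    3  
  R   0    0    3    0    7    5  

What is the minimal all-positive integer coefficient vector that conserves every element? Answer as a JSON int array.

Coefficients: [3, 2, 6, 4, 1, 5]

X: 3·0+2·2+6·0+4·2+1·3 = 15 | 5·3 = 15
M: 3·0+2·0+6·4+4·2+1·8 = 40 | 5·8 = 40
Z: 3·6+2·5+6·0+4·0+1·2 = 30 | 5·6 = 30
G: 3·2+2·0+6·1+4·0+1·3 = 15 | 5·3 = 15
R: 3·0+2·0+6·3+4·0+1·7 = 25 | 5·5 = 25
gcd(3,2,6,4,1,5) = 1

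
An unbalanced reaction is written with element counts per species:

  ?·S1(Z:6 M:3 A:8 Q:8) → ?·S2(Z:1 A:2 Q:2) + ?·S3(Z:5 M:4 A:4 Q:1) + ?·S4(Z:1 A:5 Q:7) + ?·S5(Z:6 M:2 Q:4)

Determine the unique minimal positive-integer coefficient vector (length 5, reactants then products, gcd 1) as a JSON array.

Coefficients: [6, 6, 4, 4, 1]

Z: 6·6 = 36 | 6·1+4·5+4·1+1·6 = 36
M: 6·3 = 18 | 6·0+4·4+4·0+1·2 = 18
A: 6·8 = 48 | 6·2+4·4+4·5+1·0 = 48
Q: 6·8 = 48 | 6·2+4·1+4·7+1·4 = 48
gcd(6,6,4,4,1) = 1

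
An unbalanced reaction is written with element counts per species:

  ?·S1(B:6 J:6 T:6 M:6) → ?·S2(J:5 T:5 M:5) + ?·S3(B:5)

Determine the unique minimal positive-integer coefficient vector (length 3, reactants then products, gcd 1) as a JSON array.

Coefficients: [5, 6, 6]

B: 5·6 = 30 | 6·0+6·5 = 30
J: 5·6 = 30 | 6·5+6·0 = 30
T: 5·6 = 30 | 6·5+6·0 = 30
M: 5·6 = 30 | 6·5+6·0 = 30
gcd(5,6,6) = 1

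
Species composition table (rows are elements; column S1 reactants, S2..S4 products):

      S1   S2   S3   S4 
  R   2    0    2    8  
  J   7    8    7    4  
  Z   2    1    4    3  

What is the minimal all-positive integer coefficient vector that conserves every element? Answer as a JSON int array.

R: 5·2 = 10 | 3·0+1·2+1·8 = 10
J: 5·7 = 35 | 3·8+1·7+1·4 = 35
Z: 5·2 = 10 | 3·1+1·4+1·3 = 10
gcd(5,3,1,1) = 1

Coefficients: [5, 3, 1, 1]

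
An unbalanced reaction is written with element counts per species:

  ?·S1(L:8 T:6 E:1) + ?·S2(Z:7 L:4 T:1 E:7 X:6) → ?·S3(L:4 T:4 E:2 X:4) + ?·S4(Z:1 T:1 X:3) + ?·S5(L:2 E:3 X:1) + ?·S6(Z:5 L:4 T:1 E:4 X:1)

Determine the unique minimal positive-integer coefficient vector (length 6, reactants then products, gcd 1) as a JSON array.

Coefficients: [2, 4, 2, 3, 2, 5]

Z: 2·0+4·7 = 28 | 2·0+3·1+2·0+5·5 = 28
L: 2·8+4·4 = 32 | 2·4+3·0+2·2+5·4 = 32
T: 2·6+4·1 = 16 | 2·4+3·1+2·0+5·1 = 16
E: 2·1+4·7 = 30 | 2·2+3·0+2·3+5·4 = 30
X: 2·0+4·6 = 24 | 2·4+3·3+2·1+5·1 = 24
gcd(2,4,2,3,2,5) = 1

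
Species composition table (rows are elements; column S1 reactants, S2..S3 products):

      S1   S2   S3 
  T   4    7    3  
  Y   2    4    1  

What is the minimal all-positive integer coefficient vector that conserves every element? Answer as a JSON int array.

T: 5·4 = 20 | 2·7+2·3 = 20
Y: 5·2 = 10 | 2·4+2·1 = 10
gcd(5,2,2) = 1

Coefficients: [5, 2, 2]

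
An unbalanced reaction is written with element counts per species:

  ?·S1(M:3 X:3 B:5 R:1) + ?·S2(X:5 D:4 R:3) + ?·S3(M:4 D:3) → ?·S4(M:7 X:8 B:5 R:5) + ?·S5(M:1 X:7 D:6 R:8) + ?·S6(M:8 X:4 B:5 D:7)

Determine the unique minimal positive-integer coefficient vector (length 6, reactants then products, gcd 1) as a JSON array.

M: 4·3+3·0+5·4 = 32 | 1·7+1·1+3·8 = 32
X: 4·3+3·5+5·0 = 27 | 1·8+1·7+3·4 = 27
B: 4·5+3·0+5·0 = 20 | 1·5+1·0+3·5 = 20
D: 4·0+3·4+5·3 = 27 | 1·0+1·6+3·7 = 27
R: 4·1+3·3+5·0 = 13 | 1·5+1·8+3·0 = 13
gcd(4,3,5,1,1,3) = 1

Coefficients: [4, 3, 5, 1, 1, 3]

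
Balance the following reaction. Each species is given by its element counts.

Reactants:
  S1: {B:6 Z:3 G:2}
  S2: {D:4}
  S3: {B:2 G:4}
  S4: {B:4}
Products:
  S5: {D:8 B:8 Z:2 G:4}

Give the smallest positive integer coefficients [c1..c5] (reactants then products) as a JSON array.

Coefficients: [2, 6, 2, 2, 3]

D: 2·0+6·4+2·0+2·0 = 24 | 3·8 = 24
B: 2·6+6·0+2·2+2·4 = 24 | 3·8 = 24
Z: 2·3+6·0+2·0+2·0 = 6 | 3·2 = 6
G: 2·2+6·0+2·4+2·0 = 12 | 3·4 = 12
gcd(2,6,2,2,3) = 1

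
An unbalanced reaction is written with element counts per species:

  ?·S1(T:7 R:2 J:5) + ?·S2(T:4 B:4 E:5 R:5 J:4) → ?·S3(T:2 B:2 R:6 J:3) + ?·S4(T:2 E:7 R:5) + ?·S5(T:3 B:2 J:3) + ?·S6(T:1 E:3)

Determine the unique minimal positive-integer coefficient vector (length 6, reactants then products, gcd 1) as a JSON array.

Coefficients: [2, 5, 4, 1, 6, 6]

T: 2·7+5·4 = 34 | 4·2+1·2+6·3+6·1 = 34
B: 2·0+5·4 = 20 | 4·2+1·0+6·2+6·0 = 20
E: 2·0+5·5 = 25 | 4·0+1·7+6·0+6·3 = 25
R: 2·2+5·5 = 29 | 4·6+1·5+6·0+6·0 = 29
J: 2·5+5·4 = 30 | 4·3+1·0+6·3+6·0 = 30
gcd(2,5,4,1,6,6) = 1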